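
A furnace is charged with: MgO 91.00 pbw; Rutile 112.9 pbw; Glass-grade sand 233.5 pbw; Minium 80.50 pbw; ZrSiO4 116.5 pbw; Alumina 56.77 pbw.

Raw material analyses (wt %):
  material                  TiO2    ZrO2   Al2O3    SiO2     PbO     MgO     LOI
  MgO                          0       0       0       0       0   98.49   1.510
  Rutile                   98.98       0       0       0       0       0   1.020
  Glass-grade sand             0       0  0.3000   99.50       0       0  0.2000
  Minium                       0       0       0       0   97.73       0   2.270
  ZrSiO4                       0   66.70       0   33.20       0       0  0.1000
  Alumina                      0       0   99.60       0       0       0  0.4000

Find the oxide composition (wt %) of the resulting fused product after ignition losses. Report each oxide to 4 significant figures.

Glass mass = 686.0 pbw (batch 691.2 − LOI 5.164).
Composition: TiO2 16.29%, ZrO2 11.33%, Al2O3 8.344%, SiO2 39.51%, PbO 11.47%, MgO 13.06%

Intermediates are printed rounded to 4 significant figures within the worked lines. All arithmetic holds full float precision in all steps — every reported figure receives exactly one rounding. The derived quantities, including net glass mass, yield, the totals, six oxide percentages, LOI, are rebuilt from the batch weights for 686.0 pbw of glass at full float precision exactly as printed in problem or answer.
Mass of each oxide from the mix:
  TiO2: 112.9·0.9898 = 111.7 pbw
  ZrO2: 116.5·0.6670 = 77.71 pbw
  Al2O3: 233.5·0.003000 + 56.77·0.9960 = 57.24 pbw
  SiO2: 233.5·0.9950 + 116.5·0.3320 = 271.0 pbw
  PbO: 80.50·0.9773 = 78.67 pbw
  MgO: 91.00·0.9849 = 89.63 pbw
LOI: 91.00·0.01510 + 112.9·0.01020 + 233.5·0.002000 + 80.50·0.02270 + 116.5·0.001000 + 56.77·0.004000 = 5.164 pbw
The glass mass, total less LOI, = 691.2 − 5.164 = 686.0 pbw (= the summed oxide contributions)
wt %: oxide over glass, times 100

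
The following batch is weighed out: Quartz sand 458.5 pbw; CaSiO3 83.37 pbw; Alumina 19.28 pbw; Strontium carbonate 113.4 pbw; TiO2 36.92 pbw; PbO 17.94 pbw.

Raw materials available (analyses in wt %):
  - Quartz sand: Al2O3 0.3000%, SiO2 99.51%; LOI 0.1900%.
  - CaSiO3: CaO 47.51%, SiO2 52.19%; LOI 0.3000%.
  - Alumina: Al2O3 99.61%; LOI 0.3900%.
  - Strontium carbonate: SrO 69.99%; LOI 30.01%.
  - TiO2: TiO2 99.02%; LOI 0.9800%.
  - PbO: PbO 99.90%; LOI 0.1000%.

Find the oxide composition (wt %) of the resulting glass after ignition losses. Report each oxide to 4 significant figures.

All internal work maintains exact precision at each step — working values are shown rounded to four significant figures — each reported result takes a single rounding. The derived quantities, which include the totals, ignition loss, yield, net glass mass, six oxide percentages, are recomputed at full precision, as quoted within the problem or the answer, starting from the weights at 693.8 pbw of glass.
Oxide masses out of the charge:
  CaO: 83.37·0.4751 = 39.61 pbw
  SrO: 113.4·0.6999 = 79.37 pbw
  TiO2: 36.92·0.9902 = 36.56 pbw
  PbO: 17.94·0.9990 = 17.92 pbw
  Al2O3: 458.5·0.003000 + 19.28·0.9961 = 20.58 pbw
  SiO2: 458.5·0.9951 + 83.37·0.5219 = 499.8 pbw
LOI: 458.5·0.001900 + 83.37·0.003000 + 19.28·0.003900 + 113.4·0.3001 + 36.92·0.009800 + 17.94·0.001000 = 35.61 pbw
Glass mass = batch − LOI = 729.4 − 35.61 = 693.8 pbw (consistent with Σ oxide mass)
oxide / glass × 100 gives the wt %

Glass mass = 693.8 pbw (batch 729.4 − LOI 35.61).
Composition: CaO 5.709%, SrO 11.44%, TiO2 5.269%, PbO 2.583%, Al2O3 2.966%, SiO2 72.03%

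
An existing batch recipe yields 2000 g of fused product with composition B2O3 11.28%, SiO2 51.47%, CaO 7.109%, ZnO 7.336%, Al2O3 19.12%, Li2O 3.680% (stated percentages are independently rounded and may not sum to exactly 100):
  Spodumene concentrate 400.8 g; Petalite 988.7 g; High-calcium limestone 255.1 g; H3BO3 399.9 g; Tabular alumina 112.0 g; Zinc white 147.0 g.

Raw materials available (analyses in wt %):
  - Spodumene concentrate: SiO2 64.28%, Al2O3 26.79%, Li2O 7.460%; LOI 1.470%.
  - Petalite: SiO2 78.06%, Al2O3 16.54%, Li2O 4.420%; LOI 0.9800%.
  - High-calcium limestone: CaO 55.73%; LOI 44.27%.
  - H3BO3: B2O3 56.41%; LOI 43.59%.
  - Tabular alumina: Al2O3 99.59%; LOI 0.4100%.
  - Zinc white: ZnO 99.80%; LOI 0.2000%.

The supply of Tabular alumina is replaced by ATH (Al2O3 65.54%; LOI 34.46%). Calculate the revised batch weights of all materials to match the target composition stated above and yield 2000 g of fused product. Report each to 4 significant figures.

Intermediates are printed (rounded to four significant digits) at each printed step; the working math runs at full precision all the way through — each reported value takes just one rounding. All derived quantities are recomputed in full float precision (six oxide percentages, LOI, glass mass, the totals, the yield) from the weighed amounts at 2000 g of glass as given in the problem or answer text.
The oxide mass targets at 2000 g fused product:
  B2O3: 11.28% × 2000 = 225.6 g
  SiO2: 51.47% × 2000 = 1029 g
  CaO: 7.109% × 2000 = 142.2 g
  ZnO: 7.336% × 2000 = 146.7 g
  Al2O3: 19.12% × 2000 = 382.4 g
  Li2O: 3.680% × 2000 = 73.60 g
Oxide-by-oxide audit using the reported weights, for the quoted basis mass (sum by sum, the targets are met exact up to rounding of places):
  B2O3: 399.9·0.5641 = 225.6 g (target 225.6 g)
  SiO2: 400.8·0.6428 + 988.7·0.7806 = 1029 g (target 1029 g)
  CaO: 255.1·0.5573 = 142.2 g (target 142.2 g)
  ZnO: 147.0·0.9980 = 146.7 g (target 146.7 g)
  Al2O3: 400.8·0.2679 + 988.7·0.1654 + 170.1·0.6554 = 382.4 g (target 382.4 g)
  Li2O: 400.8·0.07460 + 988.7·0.04420 = 73.60 g (target 73.60 g)
Glass mass check: batch Σ − ignition loss = 2000 g (oxide target masses add up to 2000 g; the stated basis being 2000 g — a pure rounding effect).
Adding the batch up: Σ batch = 2362 g; Σ batch·LOI gives LOI loss = 361.7 g; as yield: glass ÷ batch → 84.68%.

Revised batch per 2000 g fused product:
  Spodumene concentrate: 400.8 g
  Petalite: 988.7 g
  High-calcium limestone: 255.1 g
  H3BO3: 399.9 g
  ATH: 170.1 g
  Zinc white: 147.0 g
Total batch = 2362 g; LOI loss = 361.7 g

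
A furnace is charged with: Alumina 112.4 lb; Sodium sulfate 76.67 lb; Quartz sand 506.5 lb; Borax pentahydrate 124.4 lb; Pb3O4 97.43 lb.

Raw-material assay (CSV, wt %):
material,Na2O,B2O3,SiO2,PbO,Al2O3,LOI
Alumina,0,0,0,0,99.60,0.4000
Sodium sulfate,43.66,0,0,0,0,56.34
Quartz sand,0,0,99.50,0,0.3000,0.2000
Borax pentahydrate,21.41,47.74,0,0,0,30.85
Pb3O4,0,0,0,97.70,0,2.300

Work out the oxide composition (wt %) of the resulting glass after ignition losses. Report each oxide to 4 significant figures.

All arithmetic maintains exact precision at all times — the intermediate values appear rounded off to 4 significant digits as written — a single rounding yields each reported value; the derived quantities are re-derived using the weight values per 832.1 lb of glass in exact precision (ignition loss, yield, the five compositions, totals, net glass mass) exactly as printed in question or answer.
Per-oxide mass from batch:
  Na2O: 76.67·0.4366 + 124.4·0.2141 = 60.11 lb
  B2O3: 124.4·0.4774 = 59.39 lb
  SiO2: 506.5·0.9950 = 504.0 lb
  PbO: 97.43·0.9770 = 95.19 lb
  Al2O3: 112.4·0.9960 + 506.5·0.003000 = 113.5 lb
LOI: 112.4·0.004000 + 76.67·0.5634 + 506.5·0.002000 + 124.4·0.3085 + 97.43·0.02300 = 85.28 lb
Net of LOI, the glass mass = 917.4 − 85.28 = 832.1 lb (equal to the oxide-mass sum)
each wt % is 100 × oxide ÷ glass

Glass mass = 832.1 lb (batch 917.4 − LOI 85.28).
Composition: Na2O 7.223%, B2O3 7.137%, SiO2 60.56%, PbO 11.44%, Al2O3 13.64%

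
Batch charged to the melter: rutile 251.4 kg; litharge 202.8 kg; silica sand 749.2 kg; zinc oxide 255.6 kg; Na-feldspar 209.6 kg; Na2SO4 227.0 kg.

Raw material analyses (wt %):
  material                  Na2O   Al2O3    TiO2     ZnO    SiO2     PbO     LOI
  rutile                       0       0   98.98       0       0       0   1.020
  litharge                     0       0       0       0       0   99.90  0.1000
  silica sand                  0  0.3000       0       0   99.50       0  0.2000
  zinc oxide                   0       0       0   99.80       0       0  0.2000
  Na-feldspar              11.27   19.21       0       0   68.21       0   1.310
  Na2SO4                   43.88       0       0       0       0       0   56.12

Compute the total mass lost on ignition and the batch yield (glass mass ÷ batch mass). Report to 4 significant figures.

LOI loss = 134.9 kg; glass = 1761 kg; yield = 92.88%

Intermediates appear, with 4-significant-figure rounding, on the page. The whole derivation maintains full precision through every step; a single rounding yields every reported result. All derived quantities (the yield, net glass mass, ignition loss, six oxide percentages, the totals) are recomputed at full float precision using the weight values per 1761 kg of glass as given in problem or answer.
LOI of each material in turn:
  rutile: 251.4 × 0.01020 = 2.564 kg
  litharge: 202.8 × 0.001000 = 0.2028 kg
  silica sand: 749.2 × 0.002000 = 1.498 kg
  zinc oxide: 255.6 × 0.002000 = 0.5112 kg
  Na-feldspar: 209.6 × 0.01310 = 2.746 kg
  Na2SO4: 227.0 × 0.5612 = 127.4 kg
Total LOI = 134.9 kg
Glass = batch − LOI = 1896 − 134.9 = 1761 kg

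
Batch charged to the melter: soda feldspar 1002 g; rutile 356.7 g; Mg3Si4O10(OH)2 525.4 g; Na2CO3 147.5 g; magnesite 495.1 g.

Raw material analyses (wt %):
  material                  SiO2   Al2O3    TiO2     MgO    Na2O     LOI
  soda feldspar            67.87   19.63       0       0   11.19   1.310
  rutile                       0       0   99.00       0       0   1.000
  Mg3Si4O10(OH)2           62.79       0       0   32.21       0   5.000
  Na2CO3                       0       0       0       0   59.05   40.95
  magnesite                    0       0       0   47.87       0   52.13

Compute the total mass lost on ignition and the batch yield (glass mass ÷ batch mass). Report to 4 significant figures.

LOI loss = 361.5 g; glass = 2165 g; yield = 85.69%

The intermediate values are printed, rounded to four significant figures, in the working; all arithmetic holds exact precision end to end. Each reported result is rounded a single time — the derived quantities, including the five compositions, the yield, totals, net glass mass, ignition loss, are recomputed from the weighed amounts on 2165 g of glass in full float precision as they appear in either problem or answer.
Material-by-material LOI:
  soda feldspar: 1002 × 0.01310 = 13.13 g
  rutile: 356.7 × 0.01000 = 3.567 g
  Mg3Si4O10(OH)2: 525.4 × 0.05000 = 26.27 g
  Na2CO3: 147.5 × 0.4095 = 60.40 g
  magnesite: 495.1 × 0.5213 = 258.1 g
Total LOI = 361.5 g
Glass = batch − LOI = 2527 − 361.5 = 2165 g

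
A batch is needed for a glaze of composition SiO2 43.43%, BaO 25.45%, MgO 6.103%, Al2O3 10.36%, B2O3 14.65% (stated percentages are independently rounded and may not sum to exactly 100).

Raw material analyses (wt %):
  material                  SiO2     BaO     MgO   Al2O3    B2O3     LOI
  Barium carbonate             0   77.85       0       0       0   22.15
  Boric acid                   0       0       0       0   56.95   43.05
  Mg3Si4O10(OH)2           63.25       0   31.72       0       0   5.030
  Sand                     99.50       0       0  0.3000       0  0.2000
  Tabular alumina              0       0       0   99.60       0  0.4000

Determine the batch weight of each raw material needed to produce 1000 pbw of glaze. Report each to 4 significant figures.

Batch per 1000 pbw glaze:
  Barium carbonate: 326.9 pbw
  Boric acid: 257.2 pbw
  Mg3Si4O10(OH)2: 192.4 pbw
  Sand: 314.2 pbw
  Tabular alumina: 103.1 pbw
Total batch = 1194 pbw; LOI loss = 193.9 pbw; yield = 83.76%

Every computation holds exact precision at all times — the intermediate values appear, rounded to 4 significant digits, across the worked steps. Each reported figure includes exactly one rounding; derived quantities are carried at full float precision (totals, the yield, net glass mass, the five compositions, LOI) from the batch weights at 1000 pbw of glass, as set out in the problem or answer text.
Oxide-by-oxide targets in 1000 pbw glaze:
  SiO2: 43.43% × 1000 = 434.3 pbw
  BaO: 25.45% × 1000 = 254.5 pbw
  MgO: 6.103% × 1000 = 61.03 pbw
  Al2O3: 10.36% × 1000 = 103.6 pbw
  B2O3: 14.65% × 1000 = 146.5 pbw
Oxide-by-oxide audit from the weights as reported, for the quoted basis mass (sum by sum, the targets are met inside rounding margins):
  SiO2: 192.4·0.6325 + 314.2·0.9950 = 434.3 pbw (target 434.3 pbw)
  BaO: 326.9·0.7785 = 254.5 pbw (target 254.5 pbw)
  MgO: 192.4·0.3172 = 61.03 pbw (target 61.03 pbw)
  Al2O3: 314.2·0.003000 + 103.1·0.9960 = 103.6 pbw (target 103.6 pbw)
  B2O3: 257.2·0.5695 = 146.5 pbw (target 146.5 pbw)
Mass balance on the glass: batch Σ − ignition loss = 999.9 pbw (the targets, summed, come to 999.9 pbw; stated basis 1000 pbw — a pure rounding effect).
Batch total: Σ batch = 1194 pbw; loss to ignition Σ batch·LOI = 193.9 pbw; yield: glass divided by total = 83.76%.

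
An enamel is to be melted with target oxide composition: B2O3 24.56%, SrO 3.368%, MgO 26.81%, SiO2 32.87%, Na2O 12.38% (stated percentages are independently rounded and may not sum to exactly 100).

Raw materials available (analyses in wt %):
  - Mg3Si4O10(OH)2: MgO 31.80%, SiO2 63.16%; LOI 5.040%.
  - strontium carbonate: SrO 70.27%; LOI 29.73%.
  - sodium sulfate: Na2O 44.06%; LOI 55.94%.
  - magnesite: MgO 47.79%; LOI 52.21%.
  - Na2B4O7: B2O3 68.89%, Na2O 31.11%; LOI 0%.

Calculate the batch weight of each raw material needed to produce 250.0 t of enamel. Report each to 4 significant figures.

Batch per 250.0 t enamel:
  Mg3Si4O10(OH)2: 130.1 t
  strontium carbonate: 11.98 t
  sodium sulfate: 7.314 t
  magnesite: 53.67 t
  Na2B4O7: 89.13 t
Total batch = 292.2 t; LOI loss = 42.23 t; yield = 85.55%

Intermediates are printed, with 4-significant-digit rounding, alongside each step; each numeric step carries exact precision from first step to last. Each reported number is rounded once only; derived quantities are carried at full precision (glass mass, five oxide percentages, LOI, the yield, totals) from the weighed amounts at 250.0 t of glass, exactly as shown in problem or answer.
Oxide-by-oxide targets in 250.0 t enamel:
  B2O3: 24.56% × 250.0 = 61.40 t
  SrO: 3.368% × 250.0 = 8.420 t
  MgO: 26.81% × 250.0 = 67.03 t
  SiO2: 32.87% × 250.0 = 82.18 t
  Na2O: 12.38% × 250.0 = 30.95 t
Oxide-by-oxide audit using the reported weights, for the quoted basis mass (each sum matches its target mass up to rounding of the answer):
  B2O3: 89.13·0.6889 = 61.40 t (target 61.40 t)
  SrO: 11.98·0.7027 = 8.418 t (target 8.420 t)
  MgO: 130.1·0.3180 + 53.67·0.4779 = 67.02 t (target 67.03 t)
  SiO2: 130.1·0.6316 = 82.17 t (target 82.18 t)
  Na2O: 7.314·0.4406 + 89.13·0.3111 = 30.95 t (target 30.95 t)
Auditing the glass mass value: batch total minus LOI = 250.0 t (oxide target masses add up to 250.0 t; against the stated basis, 250.0 t — gaps are rounding artifacts).
Adding the batch up: Σ batch = 292.2 t; the LOI term Σ batch·LOI equals 42.23 t; as yield: glass ÷ batch → 85.55%.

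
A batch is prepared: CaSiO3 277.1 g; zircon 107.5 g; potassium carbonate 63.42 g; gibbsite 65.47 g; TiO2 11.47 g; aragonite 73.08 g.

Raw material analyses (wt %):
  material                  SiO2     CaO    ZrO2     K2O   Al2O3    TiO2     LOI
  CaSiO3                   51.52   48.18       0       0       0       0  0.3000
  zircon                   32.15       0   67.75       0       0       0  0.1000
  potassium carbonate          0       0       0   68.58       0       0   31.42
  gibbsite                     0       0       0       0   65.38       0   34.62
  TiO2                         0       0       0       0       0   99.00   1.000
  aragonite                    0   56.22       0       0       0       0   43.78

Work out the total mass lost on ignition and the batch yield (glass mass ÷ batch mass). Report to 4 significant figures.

LOI loss = 75.64 g; glass = 522.4 g; yield = 87.35%

All arithmetic runs at full float precision at each step — rounding to four significant figures governs each intermediate as displayed — every reported result includes exactly one rounding — derived quantities, which include the yield, LOI, six oxide percentages, glass mass, the totals, are re-derived at full precision, exactly as shown in the problem or answer text, using the weight values for 522.4 g of glass.
Ignition loss by material:
  CaSiO3: 277.1 × 0.003000 = 0.8313 g
  zircon: 107.5 × 0.001000 = 0.1075 g
  potassium carbonate: 63.42 × 0.3142 = 19.93 g
  gibbsite: 65.47 × 0.3462 = 22.67 g
  TiO2: 11.47 × 0.01000 = 0.1147 g
  aragonite: 73.08 × 0.4378 = 31.99 g
Total LOI = 75.64 g
Glass = batch − LOI = 598.0 − 75.64 = 522.4 g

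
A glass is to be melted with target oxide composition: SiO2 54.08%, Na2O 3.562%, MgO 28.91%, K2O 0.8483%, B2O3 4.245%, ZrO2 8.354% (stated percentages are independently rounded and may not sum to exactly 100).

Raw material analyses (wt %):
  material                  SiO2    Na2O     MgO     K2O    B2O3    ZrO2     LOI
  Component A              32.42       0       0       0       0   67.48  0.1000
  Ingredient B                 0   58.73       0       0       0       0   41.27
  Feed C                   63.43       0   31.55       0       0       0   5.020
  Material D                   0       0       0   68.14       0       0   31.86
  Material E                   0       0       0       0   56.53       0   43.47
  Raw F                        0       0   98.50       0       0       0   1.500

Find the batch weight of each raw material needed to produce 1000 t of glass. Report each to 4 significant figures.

Batch per 1000 t glass:
  Component A: 123.8 t
  Ingredient B: 60.65 t
  Feed C: 789.3 t
  Material D: 12.45 t
  Material E: 75.09 t
  Raw F: 40.68 t
Total batch = 1102 t; LOI loss = 102.0 t; yield = 90.74%

Every computation maintains full float precision throughout — working values are shown rounded to four significant figures on the page. Every reported value includes exactly one rounding — all derived quantities (the totals, glass mass, six oxide percentages, LOI, yield) are carried in exact precision using the weight values for 1000 t of glass, precisely as stated by question or answer.
Target masses of each oxide per 1000 t glass:
  SiO2: 54.08% × 1000 = 540.8 t
  Na2O: 3.562% × 1000 = 35.62 t
  MgO: 28.91% × 1000 = 289.1 t
  K2O: 0.8483% × 1000 = 8.483 t
  B2O3: 4.245% × 1000 = 42.45 t
  ZrO2: 8.354% × 1000 = 83.54 t
Verifying the oxide balance working from each reported weight, on the stated basis (delivered sums recover each target modulo rounding of the values):
  SiO2: 123.8·0.3242 + 789.3·0.6343 = 540.8 t (target 540.8 t)
  Na2O: 60.65·0.5873 = 35.62 t (target 35.62 t)
  MgO: 789.3·0.3155 + 40.68·0.9850 = 289.1 t (target 289.1 t)
  K2O: 12.45·0.6814 = 8.483 t (target 8.483 t)
  B2O3: 75.09·0.5653 = 42.45 t (target 42.45 t)
  ZrO2: 123.8·0.6748 = 83.54 t (target 83.54 t)
The glass-mass cross-check: net batch after ignition = 1000 t (the Σ of target masses is 1000 t; the stated basis being 1000 t — any gap is answer rounding).
Summing the batch: Σ batch = 1102 t; Σ batch·LOI gives LOI loss = 102.0 t; yield = glass ÷ total batch = 90.74%.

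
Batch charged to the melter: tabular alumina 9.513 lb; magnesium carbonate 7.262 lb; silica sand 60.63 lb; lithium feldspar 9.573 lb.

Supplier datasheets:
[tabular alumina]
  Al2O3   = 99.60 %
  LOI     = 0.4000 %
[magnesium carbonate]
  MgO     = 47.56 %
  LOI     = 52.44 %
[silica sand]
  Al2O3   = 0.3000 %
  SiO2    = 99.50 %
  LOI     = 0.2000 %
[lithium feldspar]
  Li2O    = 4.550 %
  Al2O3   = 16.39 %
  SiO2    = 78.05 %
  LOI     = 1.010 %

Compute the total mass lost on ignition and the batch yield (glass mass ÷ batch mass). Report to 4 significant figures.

The intermediate values are shown, with 4-significant-figure rounding, when written out — all internal work runs at full float precision in all steps; each reported figure takes exactly one rounding. All derived quantities, including LOI, yield, totals, glass mass, the four compositions, are computed starting from the weights per 82.91 lb of glass at full precision, as set out in problem or answer.
Loss on ignition, line by line:
  tabular alumina: 9.513 × 0.004000 = 0.03805 lb
  magnesium carbonate: 7.262 × 0.5244 = 3.808 lb
  silica sand: 60.63 × 0.002000 = 0.1213 lb
  lithium feldspar: 9.573 × 0.01010 = 0.09669 lb
Total LOI = 4.064 lb
Glass = batch − LOI = 86.98 − 4.064 = 82.91 lb

LOI loss = 4.064 lb; glass = 82.91 lb; yield = 95.33%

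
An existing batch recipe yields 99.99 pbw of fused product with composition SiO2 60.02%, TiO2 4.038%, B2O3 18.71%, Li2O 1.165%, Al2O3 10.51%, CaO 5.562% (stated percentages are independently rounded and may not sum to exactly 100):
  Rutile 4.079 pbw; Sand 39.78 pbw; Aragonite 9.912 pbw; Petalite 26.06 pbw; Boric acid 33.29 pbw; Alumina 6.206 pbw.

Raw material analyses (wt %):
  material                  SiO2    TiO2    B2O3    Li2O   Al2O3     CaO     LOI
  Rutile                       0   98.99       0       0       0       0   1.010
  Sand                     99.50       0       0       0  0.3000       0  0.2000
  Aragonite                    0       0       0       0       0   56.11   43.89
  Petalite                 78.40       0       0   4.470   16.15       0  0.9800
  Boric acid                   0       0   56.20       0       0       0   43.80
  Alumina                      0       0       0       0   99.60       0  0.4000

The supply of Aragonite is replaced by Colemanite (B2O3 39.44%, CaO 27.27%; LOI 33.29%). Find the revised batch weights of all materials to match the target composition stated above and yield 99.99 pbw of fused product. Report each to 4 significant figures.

Revised batch per 99.99 pbw fused product:
  Rutile: 4.079 pbw
  Sand: 39.78 pbw
  Colemanite: 20.39 pbw
  Petalite: 26.06 pbw
  Boric acid: 18.98 pbw
  Alumina: 6.206 pbw
Total batch = 115.5 pbw; LOI loss = 15.50 pbw

In-progress results are displayed rounded to 4 significant digits — full precision is kept through every step — every reported figure undergoes a single rounding. The derived quantities are recomputed in full float precision (yield, the six compositions, totals, ignition loss, glass mass) using the weight values at 99.99 pbw of glass, precisely as stated by the question or the answer.
The oxide mass targets at 99.99 pbw fused product:
  SiO2: 60.02% × 99.99 = 60.01 pbw
  TiO2: 4.038% × 99.99 = 4.038 pbw
  B2O3: 18.71% × 99.99 = 18.71 pbw
  Li2O: 1.165% × 99.99 = 1.165 pbw
  Al2O3: 10.51% × 99.99 = 10.51 pbw
  CaO: 5.562% × 99.99 = 5.561 pbw
Verifying the oxide balance given the weights on record, relative to the basis at hand (target by target, the sums agree once rounding is allowed for):
  SiO2: 39.78·0.9950 + 26.06·0.7840 = 60.01 pbw (target 60.01 pbw)
  TiO2: 4.079·0.9899 = 4.038 pbw (target 4.038 pbw)
  B2O3: 20.39·0.3944 + 18.98·0.5620 = 18.71 pbw (target 18.71 pbw)
  Li2O: 26.06·0.04470 = 1.165 pbw (target 1.165 pbw)
  Al2O3: 39.78·0.003000 + 26.06·0.1615 + 6.206·0.9960 = 10.51 pbw (target 10.51 pbw)
  CaO: 20.39·0.2727 = 5.560 pbw (target 5.561 pbw)
Glass-mass bookkeeping: the batch minus its LOI: 99.99 pbw (per-oxide target masses sum to 99.99 pbw; with the basis standing at 99.99 pbw — differing by rounding only).
Adding the batch up: Σ batch = 115.5 pbw; loss to ignition Σ batch·LOI = 15.50 pbw; as yield: glass ÷ batch → 86.58%.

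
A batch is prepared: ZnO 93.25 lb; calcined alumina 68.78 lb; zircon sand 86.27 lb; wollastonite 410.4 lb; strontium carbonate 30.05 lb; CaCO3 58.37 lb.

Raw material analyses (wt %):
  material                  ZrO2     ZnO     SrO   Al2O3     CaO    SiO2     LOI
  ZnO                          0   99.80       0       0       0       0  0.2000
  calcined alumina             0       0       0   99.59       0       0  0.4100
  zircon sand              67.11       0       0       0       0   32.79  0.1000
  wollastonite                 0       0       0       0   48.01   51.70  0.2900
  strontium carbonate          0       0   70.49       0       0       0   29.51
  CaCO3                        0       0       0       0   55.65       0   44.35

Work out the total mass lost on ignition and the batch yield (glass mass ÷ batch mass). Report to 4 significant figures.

LOI loss = 36.50 lb; glass = 710.6 lb; yield = 95.11%

All arithmetic holds full precision in every operation. The intermediate values appear rounded off to 4 significant digits at each printed step — a single rounding completes every reported result — all derived quantities (six oxide percentages, totals, the yield, ignition loss, glass mass) are computed from the batch weights at 710.6 lb of glass at full float precision, as written in question or answer.
Ignition loss by material:
  ZnO: 93.25 × 0.002000 = 0.1865 lb
  calcined alumina: 68.78 × 0.004100 = 0.2820 lb
  zircon sand: 86.27 × 0.001000 = 0.08627 lb
  wollastonite: 410.4 × 0.002900 = 1.190 lb
  strontium carbonate: 30.05 × 0.2951 = 8.868 lb
  CaCO3: 58.37 × 0.4435 = 25.89 lb
Total LOI = 36.50 lb
Glass = batch − LOI = 747.1 − 36.50 = 710.6 lb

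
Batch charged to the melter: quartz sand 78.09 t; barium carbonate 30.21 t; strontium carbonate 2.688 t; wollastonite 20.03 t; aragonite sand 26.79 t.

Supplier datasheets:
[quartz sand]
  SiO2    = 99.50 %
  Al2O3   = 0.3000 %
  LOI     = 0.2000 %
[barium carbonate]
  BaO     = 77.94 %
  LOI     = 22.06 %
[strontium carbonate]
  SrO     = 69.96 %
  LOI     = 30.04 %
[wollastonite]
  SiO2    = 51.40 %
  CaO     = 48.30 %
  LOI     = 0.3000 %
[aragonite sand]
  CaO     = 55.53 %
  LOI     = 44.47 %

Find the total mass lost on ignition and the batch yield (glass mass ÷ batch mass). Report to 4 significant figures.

In-progress results appear with 4-significant-figure rounding in the working — each numeric step keeps full float precision at every stage — every reported result is rounded only once. The derived quantities, including glass mass, five oxide percentages, ignition loss, totals, yield, are re-derived from the batch weights on 138.2 t of glass in full precision, as set out in question or answer.
Loss on ignition, line by line:
  quartz sand: 78.09 × 0.002000 = 0.1562 t
  barium carbonate: 30.21 × 0.2206 = 6.664 t
  strontium carbonate: 2.688 × 0.3004 = 0.8075 t
  wollastonite: 20.03 × 0.003000 = 0.06009 t
  aragonite sand: 26.79 × 0.4447 = 11.91 t
Total LOI = 19.60 t
Glass = batch − LOI = 157.8 − 19.60 = 138.2 t

LOI loss = 19.60 t; glass = 138.2 t; yield = 87.58%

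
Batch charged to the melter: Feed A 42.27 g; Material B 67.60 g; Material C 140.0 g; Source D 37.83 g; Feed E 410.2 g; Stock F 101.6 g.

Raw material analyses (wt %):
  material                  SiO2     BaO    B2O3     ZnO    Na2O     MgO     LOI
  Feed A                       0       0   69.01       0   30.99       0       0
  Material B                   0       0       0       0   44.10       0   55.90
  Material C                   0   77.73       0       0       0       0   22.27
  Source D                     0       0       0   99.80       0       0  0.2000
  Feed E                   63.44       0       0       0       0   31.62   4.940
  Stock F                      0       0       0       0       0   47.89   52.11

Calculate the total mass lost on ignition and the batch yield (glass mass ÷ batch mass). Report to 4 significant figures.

LOI loss = 142.2 g; glass = 657.3 g; yield = 82.21%

The whole derivation maintains exact precision all the way through. In-progress results are shown, with 4-significant-digit rounding, on the page; every reported value sees exactly one rounding; all derived quantities (glass mass, six oxide percentages, LOI, the yield, the totals) are carried using the weight values per 657.3 g of glass in full float precision, as they appear in question or answer.
Each material's LOI contribution:
  Feed A: 42.27 × 0 = 0 g
  Material B: 67.60 × 0.5590 = 37.79 g
  Material C: 140.0 × 0.2227 = 31.18 g
  Source D: 37.83 × 0.002000 = 0.07566 g
  Feed E: 410.2 × 0.04940 = 20.26 g
  Stock F: 101.6 × 0.5211 = 52.94 g
Total LOI = 142.2 g
Glass = batch − LOI = 799.5 − 142.2 = 657.3 g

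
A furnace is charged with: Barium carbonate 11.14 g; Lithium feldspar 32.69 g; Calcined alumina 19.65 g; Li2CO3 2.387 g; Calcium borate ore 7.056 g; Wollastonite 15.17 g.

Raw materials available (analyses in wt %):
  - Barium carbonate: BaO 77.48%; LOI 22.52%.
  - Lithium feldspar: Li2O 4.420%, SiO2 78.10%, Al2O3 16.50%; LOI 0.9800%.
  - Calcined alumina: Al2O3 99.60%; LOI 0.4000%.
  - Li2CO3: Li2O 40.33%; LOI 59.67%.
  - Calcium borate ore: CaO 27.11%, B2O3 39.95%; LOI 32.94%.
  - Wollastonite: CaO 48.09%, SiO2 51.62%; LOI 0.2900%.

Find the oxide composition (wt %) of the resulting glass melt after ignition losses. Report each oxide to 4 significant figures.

The working math holds full precision at all times — the intermediate values are printed rounded to 4 significant figures in the printout — exactly one rounding goes into every reported number — all derived quantities (the yield, LOI, glass mass, the six compositions, the totals) are recomputed in exact precision starting from the weights on 81.39 g of glass, precisely as stated by question or answer.
Delivered oxide masses:
  Li2O: 32.69·0.04420 + 2.387·0.4033 = 2.408 g
  BaO: 11.14·0.7748 = 8.631 g
  CaO: 7.056·0.2711 + 15.17·0.4809 = 9.208 g
  SiO2: 32.69·0.7810 + 15.17·0.5162 = 33.36 g
  Al2O3: 32.69·0.1650 + 19.65·0.9960 = 24.97 g
  B2O3: 7.056·0.3995 = 2.819 g
LOI: 11.14·0.2252 + 32.69·0.009800 + 19.65·0.004000 + 2.387·0.5967 + 7.056·0.3294 + 15.17·0.002900 = 6.700 g
Net of LOI, the glass mass = 88.09 − 6.700 = 81.39 g (= the summed oxide contributions)
each oxide over glass, ×100, is wt %

Glass mass = 81.39 g (batch 88.09 − LOI 6.700).
Composition: Li2O 2.958%, BaO 10.60%, CaO 11.31%, SiO2 40.99%, Al2O3 30.67%, B2O3 3.463%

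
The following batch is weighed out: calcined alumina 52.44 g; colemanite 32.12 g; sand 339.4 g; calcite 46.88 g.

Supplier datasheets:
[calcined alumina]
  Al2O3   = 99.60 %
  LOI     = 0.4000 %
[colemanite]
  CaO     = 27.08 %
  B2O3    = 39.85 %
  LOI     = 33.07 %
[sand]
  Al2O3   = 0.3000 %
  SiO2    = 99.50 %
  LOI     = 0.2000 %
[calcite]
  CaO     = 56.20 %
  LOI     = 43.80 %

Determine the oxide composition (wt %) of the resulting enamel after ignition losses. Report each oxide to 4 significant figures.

All arithmetic holds exact precision at every stage — working values are shown, rounded to four significant figures, within the worked lines — a single rounding produces each reported figure; all derived quantities, which include LOI, the yield, net glass mass, the totals, four oxide percentages, are rebuilt at full float precision, exactly as printed in question or answer, starting from the weights for 438.8 g of glass.
Delivered oxide masses:
  Al2O3: 52.44·0.9960 + 339.4·0.003000 = 53.25 g
  SiO2: 339.4·0.9950 = 337.7 g
  CaO: 32.12·0.2708 + 46.88·0.5620 = 35.04 g
  B2O3: 32.12·0.3985 = 12.80 g
LOI: 52.44·0.004000 + 32.12·0.3307 + 339.4·0.002000 + 46.88·0.4380 = 32.04 g
Net of LOI, the glass mass = 470.8 − 32.04 = 438.8 g (= Σ oxide masses)
each wt % is 100 × oxide ÷ glass

Glass mass = 438.8 g (batch 470.8 − LOI 32.04).
Composition: Al2O3 12.14%, SiO2 76.96%, CaO 7.987%, B2O3 2.917%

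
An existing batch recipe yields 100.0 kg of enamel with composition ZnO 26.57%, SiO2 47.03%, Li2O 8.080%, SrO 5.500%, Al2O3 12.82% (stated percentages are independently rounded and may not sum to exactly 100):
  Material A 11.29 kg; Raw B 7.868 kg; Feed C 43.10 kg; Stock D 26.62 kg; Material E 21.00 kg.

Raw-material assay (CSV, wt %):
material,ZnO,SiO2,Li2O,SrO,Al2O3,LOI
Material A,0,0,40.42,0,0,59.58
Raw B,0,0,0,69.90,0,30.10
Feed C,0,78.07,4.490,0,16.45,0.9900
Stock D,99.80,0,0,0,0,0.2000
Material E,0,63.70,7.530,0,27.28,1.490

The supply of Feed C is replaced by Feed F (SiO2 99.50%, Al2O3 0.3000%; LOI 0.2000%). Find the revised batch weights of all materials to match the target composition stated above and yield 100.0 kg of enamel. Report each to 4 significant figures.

Exact precision is maintained at all times — mid-chain values are shown, rounded to four significant digits, when written out — each reported number is rounded only once; derived quantities are computed from the weighed amounts for 100.0 kg of glass in full precision (yield, ignition loss, the five compositions, glass mass, the totals) exactly as shown in the problem or answer text.
The oxide mass targets at 100.0 kg enamel:
  ZnO: 26.57% × 100.0 = 26.57 kg
  SiO2: 47.03% × 100.0 = 47.03 kg
  Li2O: 8.080% × 100.0 = 8.080 kg
  SrO: 5.500% × 100.0 = 5.500 kg
  Al2O3: 12.82% × 100.0 = 12.82 kg
Per-oxide balance check applying the batch weights above, under the basis named above (delivered sums recover each target within answer rounding):
  ZnO: 26.62·0.9980 = 26.57 kg (target 26.57 kg)
  SiO2: 17.30·0.9950 + 46.80·0.6370 = 47.03 kg (target 47.03 kg)
  Li2O: 11.27·0.4042 + 46.80·0.07530 = 8.079 kg (target 8.080 kg)
  SrO: 7.868·0.6990 = 5.500 kg (target 5.500 kg)
  Al2O3: 17.30·0.003000 + 46.80·0.2728 = 12.82 kg (target 12.82 kg)
Glass-mass bookkeeping: net batch after ignition = 99.99 kg (oxide target masses add up to 100.0 kg; versus the stated basis of 100.0 kg — deltas are rounding alone).
Batch total: Σ batch = 109.9 kg; LOI loss = Σ batch·LOI = 9.868 kg; yield: glass divided by total = 91.02%.

Revised batch per 100.0 kg enamel:
  Material A: 11.27 kg
  Raw B: 7.868 kg
  Feed F: 17.30 kg
  Stock D: 26.62 kg
  Material E: 46.80 kg
Total batch = 109.9 kg; LOI loss = 9.868 kg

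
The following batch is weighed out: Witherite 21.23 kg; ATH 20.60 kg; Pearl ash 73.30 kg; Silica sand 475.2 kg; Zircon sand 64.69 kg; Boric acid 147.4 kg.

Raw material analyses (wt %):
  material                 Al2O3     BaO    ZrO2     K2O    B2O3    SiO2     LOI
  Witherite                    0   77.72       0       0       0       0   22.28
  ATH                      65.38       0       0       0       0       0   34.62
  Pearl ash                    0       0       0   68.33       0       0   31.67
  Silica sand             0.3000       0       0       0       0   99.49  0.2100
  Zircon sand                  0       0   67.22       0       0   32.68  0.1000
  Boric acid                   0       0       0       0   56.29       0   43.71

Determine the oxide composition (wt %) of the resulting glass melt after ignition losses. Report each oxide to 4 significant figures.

Glass mass = 701.9 kg (batch 802.4 − LOI 100.6).
Composition: Al2O3 2.122%, BaO 2.351%, ZrO2 6.196%, K2O 7.136%, B2O3 11.82%, SiO2 70.37%

Every computation keeps full precision throughout. Intermediates are displayed, with 4-significant-figure rounding, at each printed step; every reported value is rounded just once — all derived quantities (totals, six oxide percentages, the yield, ignition loss, net glass mass) are re-derived in exact precision starting from the weights at 701.9 kg of glass exactly as shown in the problem or the answer.
Oxide-by-oxide delivered mass:
  Al2O3: 20.60·0.6538 + 475.2·0.003000 = 14.89 kg
  BaO: 21.23·0.7772 = 16.50 kg
  ZrO2: 64.69·0.6722 = 43.48 kg
  K2O: 73.30·0.6833 = 50.09 kg
  B2O3: 147.4·0.5629 = 82.97 kg
  SiO2: 475.2·0.9949 + 64.69·0.3268 = 493.9 kg
LOI: 21.23·0.2228 + 20.60·0.3462 + 73.30·0.3167 + 475.2·0.002100 + 64.69·0.001000 + 147.4·0.4371 = 100.6 kg
Glass mass = batch − LOI = 802.4 − 100.6 = 701.9 kg (equal to the oxide-mass sum)
each oxide over glass, ×100, is wt %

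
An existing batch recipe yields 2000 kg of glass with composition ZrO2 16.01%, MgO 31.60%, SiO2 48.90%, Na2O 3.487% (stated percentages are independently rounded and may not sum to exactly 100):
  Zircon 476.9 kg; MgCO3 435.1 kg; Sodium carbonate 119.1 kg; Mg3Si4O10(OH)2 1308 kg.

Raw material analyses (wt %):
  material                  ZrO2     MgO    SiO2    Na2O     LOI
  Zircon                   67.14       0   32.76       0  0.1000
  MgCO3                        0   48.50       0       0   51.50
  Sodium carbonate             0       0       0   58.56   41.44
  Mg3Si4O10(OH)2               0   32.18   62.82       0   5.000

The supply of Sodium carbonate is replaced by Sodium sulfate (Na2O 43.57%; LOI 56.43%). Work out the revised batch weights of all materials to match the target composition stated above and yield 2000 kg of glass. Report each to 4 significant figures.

Revised batch per 2000 kg glass:
  Zircon: 476.9 kg
  MgCO3: 435.1 kg
  Sodium sulfate: 160.1 kg
  Mg3Si4O10(OH)2: 1308 kg
Total batch = 2380 kg; LOI loss = 380.3 kg

All internal work holds exact precision all the way through. The intermediate values are shown with 4-significant-digit rounding alongside each step; each reported value is rounded just once. All derived quantities (four oxide percentages, totals, yield, LOI, net glass mass) are recomputed starting from the weights per 2000 kg of glass at full precision precisely as stated by the problem or the answer.
Target oxide masses per 2000 kg glass:
  ZrO2: 16.01% × 2000 = 320.2 kg
  MgO: 31.60% × 2000 = 632.0 kg
  SiO2: 48.90% × 2000 = 978.0 kg
  Na2O: 3.487% × 2000 = 69.74 kg
Per-oxide balance check working from each reported weight, versus the basis set out (summed amounts equal target values net of answer rounding effects):
  ZrO2: 476.9·0.6714 = 320.2 kg (target 320.2 kg)
  MgO: 435.1·0.4850 + 1308·0.3218 = 631.9 kg (target 632.0 kg)
  SiO2: 476.9·0.3276 + 1308·0.6282 = 977.9 kg (target 978.0 kg)
  Na2O: 160.1·0.4357 = 69.76 kg (target 69.74 kg)
Glass-mass closure: whole batch net of LOI = 2000 kg (targets for the oxides total 2000 kg; stated basis 2000 kg — deltas are rounding alone).
Batch grand total — Σ batch = 2380 kg; Σ batch·LOI gives LOI loss = 380.3 kg; yield, glass over the total, = 84.02%.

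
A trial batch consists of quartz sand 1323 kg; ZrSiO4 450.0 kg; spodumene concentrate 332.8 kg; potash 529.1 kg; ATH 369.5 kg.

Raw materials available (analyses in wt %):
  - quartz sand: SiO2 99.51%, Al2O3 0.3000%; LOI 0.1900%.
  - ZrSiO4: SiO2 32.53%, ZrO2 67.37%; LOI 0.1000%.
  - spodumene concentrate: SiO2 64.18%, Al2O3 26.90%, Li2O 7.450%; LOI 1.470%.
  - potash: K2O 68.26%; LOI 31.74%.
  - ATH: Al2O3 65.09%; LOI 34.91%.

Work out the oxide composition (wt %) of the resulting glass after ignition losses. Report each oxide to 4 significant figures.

Intermediates are printed (rounded to 4 significant figures) alongside each step — all internal work holds full precision through the solve. Every reported figure includes exactly one rounding; all derived quantities, which include totals, five oxide percentages, ignition loss, yield, glass mass, are carried in full precision, as written in problem or answer, from the weighed amounts on 2700 kg of glass.
Oxide-by-oxide delivered mass:
  K2O: 529.1·0.6826 = 361.2 kg
  SiO2: 1323·0.9951 + 450.0·0.3253 + 332.8·0.6418 = 1676 kg
  Al2O3: 1323·0.003000 + 332.8·0.2690 + 369.5·0.6509 = 334.0 kg
  Li2O: 332.8·0.07450 = 24.79 kg
  ZrO2: 450.0·0.6737 = 303.2 kg
LOI: 1323·0.001900 + 450.0·0.001000 + 332.8·0.01470 + 529.1·0.3174 + 369.5·0.3491 = 304.8 kg
Net of LOI, the glass mass = 3004 − 304.8 = 2700 kg (= Σ oxide masses)
wt % = oxide mass / glass mass × 100

Glass mass = 2700 kg (batch 3004 − LOI 304.8).
Composition: K2O 13.38%, SiO2 62.10%, Al2O3 12.37%, Li2O 0.9184%, ZrO2 11.23%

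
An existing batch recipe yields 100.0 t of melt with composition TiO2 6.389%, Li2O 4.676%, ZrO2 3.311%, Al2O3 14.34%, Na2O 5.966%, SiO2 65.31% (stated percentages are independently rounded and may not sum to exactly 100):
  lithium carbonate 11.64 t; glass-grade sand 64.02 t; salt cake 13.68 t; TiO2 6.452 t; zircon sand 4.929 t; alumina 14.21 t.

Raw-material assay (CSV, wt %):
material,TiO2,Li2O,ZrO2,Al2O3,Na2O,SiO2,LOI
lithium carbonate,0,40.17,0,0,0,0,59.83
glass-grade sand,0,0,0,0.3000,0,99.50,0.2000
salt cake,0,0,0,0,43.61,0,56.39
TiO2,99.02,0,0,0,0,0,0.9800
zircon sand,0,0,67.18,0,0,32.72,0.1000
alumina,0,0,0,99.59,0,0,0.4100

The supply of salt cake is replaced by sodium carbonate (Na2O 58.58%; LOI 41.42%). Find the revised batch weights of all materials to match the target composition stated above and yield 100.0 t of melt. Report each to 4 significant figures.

Rounding to 4 significant figures governs every working value as printed; the whole derivation holds full float precision from first step to last. Every reported figure is rounded exactly once. Derived quantities are computed at exact precision (yield, the totals, LOI, glass mass, the six compositions) starting from the weights per 100.0 t of glass, as written in the problem or answer text.
Target oxide masses per 100.0 t melt:
  TiO2: 6.389% × 100.0 = 6.389 t
  Li2O: 4.676% × 100.0 = 4.676 t
  ZrO2: 3.311% × 100.0 = 3.311 t
  Al2O3: 14.34% × 100.0 = 14.34 t
  Na2O: 5.966% × 100.0 = 5.966 t
  SiO2: 65.31% × 100.0 = 65.31 t
Oxide-by-oxide audit on the weights just shown, at the basis given (target by target, the sums agree once rounding is allowed for):
  TiO2: 6.452·0.9902 = 6.389 t (target 6.389 t)
  Li2O: 11.64·0.4017 = 4.676 t (target 4.676 t)
  ZrO2: 4.929·0.6718 = 3.311 t (target 3.311 t)
  Al2O3: 64.02·0.003000 + 14.21·0.9959 = 14.34 t (target 14.34 t)
  Na2O: 10.18·0.5858 = 5.963 t (target 5.966 t)
  SiO2: 64.02·0.9950 + 4.929·0.3272 = 65.31 t (target 65.31 t)
Glass-mass bookkeeping: total batch − LOI = 100.0 t (targets for the oxides total 99.99 t; basis as stated: 100.0 t — deltas are rounding alone).
Batch grand total — Σ batch = 111.4 t; LOI loss = Σ batch·LOI = 11.44 t; yield, glass over the total, = 89.74%.

Revised batch per 100.0 t melt:
  lithium carbonate: 11.64 t
  glass-grade sand: 64.02 t
  sodium carbonate: 10.18 t
  TiO2: 6.452 t
  zircon sand: 4.929 t
  alumina: 14.21 t
Total batch = 111.4 t; LOI loss = 11.44 t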